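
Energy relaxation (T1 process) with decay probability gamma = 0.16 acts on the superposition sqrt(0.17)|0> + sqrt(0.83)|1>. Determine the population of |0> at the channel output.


For amplitude damping with parameter gamma on state sqrt(a)|0> + sqrt(b)|1>:
alpha^2 = 0.17, beta^2 = 0.83
P(|0>) = alpha^2 + gamma * beta^2
= 0.17 + 0.16 * 0.83
= 0.17 + 0.1328
= 0.3028

0.3028


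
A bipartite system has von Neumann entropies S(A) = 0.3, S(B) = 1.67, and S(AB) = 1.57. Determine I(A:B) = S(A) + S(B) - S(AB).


I(A:B) = S(A) + S(B) - S(AB)
= 0.3 + 1.67 - 1.57
= 0.4000

0.4000


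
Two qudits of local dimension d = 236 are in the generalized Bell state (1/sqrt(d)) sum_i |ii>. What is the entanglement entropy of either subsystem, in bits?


For a maximally entangled state in d x d:
S = log2(d) = log2(236)
= 7.8826

7.8826


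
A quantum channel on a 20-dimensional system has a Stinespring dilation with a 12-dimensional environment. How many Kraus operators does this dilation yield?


Tracing out the environment in an orthonormal basis {|i>_E} gives Kraus operators K_i = <i|_E U |0>_E.
Number of Kraus operators = dim(H_env) = d_env
= 12

12


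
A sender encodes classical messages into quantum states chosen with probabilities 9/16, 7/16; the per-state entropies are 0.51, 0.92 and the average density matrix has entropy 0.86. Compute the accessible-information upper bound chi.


chi = S(rho) - sum_i p_i * S(rho_i)
Weighted entropy = 9/16 * 0.51 + 7/16 * 0.92
= 0.6894
chi = 0.86 - 0.6894
= 0.1706

0.1706


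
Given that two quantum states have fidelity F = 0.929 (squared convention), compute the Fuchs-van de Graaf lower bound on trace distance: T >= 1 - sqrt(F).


Fuchs-van de Graaf (squared-fidelity convention): 1 - sqrt(F) <= T <= sqrt(1 - F).
Lower bound: T >= 1 - sqrt(F)
sqrt(F) = sqrt(0.929) = 0.9638
T >= 1 - 0.9638
T >= 0.0362

0.0362


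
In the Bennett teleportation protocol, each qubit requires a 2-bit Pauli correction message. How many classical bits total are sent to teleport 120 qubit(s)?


Quantum teleportation requires 2 classical bits per qubit teleported.
120 qubit(s) -> 2 * 120 = 240 classical bits

240


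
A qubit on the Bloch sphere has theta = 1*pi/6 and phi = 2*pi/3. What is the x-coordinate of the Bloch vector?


theta = 0.5236, phi = 2.0944
r_x = sin(theta)*cos(phi) = 0.5000 * -0.5000
r_x = -0.2500

-0.2500


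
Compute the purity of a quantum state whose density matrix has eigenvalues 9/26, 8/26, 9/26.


tr(rho^2) = sum of eigenvalues squared
= (9/26)^2 + (8/26)^2 + (9/26)^2
= (81 + 64 + 81) / 676
= 226/676
= 0.3343

0.3343


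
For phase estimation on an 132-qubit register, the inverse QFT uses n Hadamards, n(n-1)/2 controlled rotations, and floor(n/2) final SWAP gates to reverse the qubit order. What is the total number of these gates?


Hadamard gates: 132
Controlled rotations: n*(n-1)/2 = 132*131/2 = 8646
SWAP gates: floor(n/2) = floor(132/2) = 66
Total = 132 + 8646 + 66
= 8844

8844


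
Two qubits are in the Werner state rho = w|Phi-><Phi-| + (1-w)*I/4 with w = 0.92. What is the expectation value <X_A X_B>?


|Phi-> = (|00> - |11>)/sqrt(2)
For the pure Bell state, <X_A X_B> = -1 (Bell-state Pauli correlator).
The maximally-mixed part I/4 has tr(I/4 * P tensor P) = 0 for any traceless Pauli P.
So <X_A X_B>_rho = w * (-1) + (1 - w) * 0
= 0.92 * (-1)
= -0.9200

-0.9200


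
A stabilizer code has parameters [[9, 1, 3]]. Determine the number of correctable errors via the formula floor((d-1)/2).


Code parameters: [[9, 1, 3]], distance d = 3.
Number of correctable errors = floor((d-1)/2)
= floor((3 - 1)/2)
= floor(2/2)
= 1

1


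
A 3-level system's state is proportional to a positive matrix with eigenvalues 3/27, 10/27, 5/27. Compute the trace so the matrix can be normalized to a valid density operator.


tr(M) = sum of eigenvalues
= 3/27 + 10/27 + 5/27
= 18/27
= 0.6667

0.6667


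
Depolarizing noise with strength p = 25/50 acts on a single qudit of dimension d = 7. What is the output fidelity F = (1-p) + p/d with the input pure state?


F = (1-p) + p/d
= (1 - 0.5000) + 0.5000/7
= 0.5000 + 0.0714
= 0.5714

0.5714


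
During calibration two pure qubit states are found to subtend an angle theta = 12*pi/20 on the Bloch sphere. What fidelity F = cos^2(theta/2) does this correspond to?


For states separated by angle theta on Bloch sphere:
F = cos^2(theta/2)
theta = 12*pi/20 = 1.8850
theta/2 = 0.9425
cos(theta/2) = 0.5878
F = 0.3455

0.3455


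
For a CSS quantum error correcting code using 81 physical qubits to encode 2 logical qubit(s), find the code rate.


Code rate R = k/n
= 2/81
= 0.0247

0.0247


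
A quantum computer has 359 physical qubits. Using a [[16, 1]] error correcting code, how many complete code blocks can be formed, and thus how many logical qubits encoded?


Each code block uses 16 physical qubits for 1 logical qubit(s).
Number of complete blocks = floor(359 / 16) = 22
Logical qubits = 22 * 1
= 22

22


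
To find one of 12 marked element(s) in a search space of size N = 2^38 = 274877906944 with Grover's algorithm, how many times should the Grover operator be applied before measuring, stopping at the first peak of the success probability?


After j Grover iterations the success probability is P(j) = sin^2((2j+1)*theta), where sin(theta) = sqrt(k/N).
N = 2^38 = 274877906944, k = 12
sin(theta) = sqrt(k/N) = 6.60724948e-06
theta = arcsin(sqrt(k/N)) = 6.60724948e-06 rad
P(j) reaches its first maximum when (2j+1)*theta is as close as possible to pi/2, i.e. j = round(pi/(4*theta) - 1/2).
pi/(4*theta) - 1/2 = 118868.6551
(For comparison, the common estimate pi/4 * sqrt(N/k) = 118869.1551; the exact maximiser is used here.)
Optimal iterations = 118869

118869


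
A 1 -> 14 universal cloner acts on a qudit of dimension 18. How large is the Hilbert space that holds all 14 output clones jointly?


Output space = H^(tensor 14) where dim(H) = 18
dim = 18^14
= 324 (after 2 factors)
= 5832 (after 3 factors)
= 104976 (after 4 factors)
= 1889568 (after 5 factors)
= 34012224 (after 6 factors)
= 612220032 (after 7 factors)
= 11019960576 (after 8 factors)
= 198359290368 (after 9 factors)
= 3570467226624 (after 10 factors)
= 64268410079232 (after 11 factors)
= 1156831381426176 (after 12 factors)
= 20822964865671168 (after 13 factors)
= 374813367582081024 (after 14 factors)
= 374813367582081024

374813367582081024


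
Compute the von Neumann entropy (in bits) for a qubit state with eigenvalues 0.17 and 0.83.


S = -p*log2(p) - (1-p)*log2(1-p)
p = 0.1700, 1-p = 0.8300
= -0.1700 * log2(0.1700) - 0.8300 * log2(0.8300)
= -(-0.4346) - (-0.2231)
= 0.6577

0.6577


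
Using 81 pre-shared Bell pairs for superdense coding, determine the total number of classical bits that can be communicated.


Superdense coding allows 2 classical bits per shared entangled pair.
81 pair(s) -> 2 * 81 = 162 classical bits

162


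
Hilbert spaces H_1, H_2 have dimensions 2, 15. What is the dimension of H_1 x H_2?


dim(H_1 x H_2) = 2 * 15
= 30

30


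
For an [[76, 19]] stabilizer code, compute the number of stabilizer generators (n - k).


For an [[n,k]] stabilizer code:
Number of stabilizer generators = n - k
= 76 - 19
= 57

57


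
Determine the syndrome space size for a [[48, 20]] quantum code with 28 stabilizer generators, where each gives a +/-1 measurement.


Each stabilizer generator gives a binary (+1 or -1) measurement outcome.
With 28 independent generators:
Total syndromes = 2^28
= 268435456

268435456


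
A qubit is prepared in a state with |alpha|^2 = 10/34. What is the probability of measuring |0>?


|alpha|^2 = 10/34 = 0.2941
|beta|^2 = 1 - 10/34 = 24/34 = 0.7059
P(|0>) = |alpha|^2 = 0.2941

0.2941


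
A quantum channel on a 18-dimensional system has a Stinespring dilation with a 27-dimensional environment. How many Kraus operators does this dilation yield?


Tracing out the environment in an orthonormal basis {|i>_E} gives Kraus operators K_i = <i|_E U |0>_E.
Number of Kraus operators = dim(H_env) = d_env
= 27

27


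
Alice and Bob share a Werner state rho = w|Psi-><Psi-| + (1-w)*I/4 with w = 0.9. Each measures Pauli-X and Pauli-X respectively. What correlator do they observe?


|Psi-> = (|01> - |10>)/sqrt(2)
For the pure Bell state, <X_A X_B> = -1 (Bell-state Pauli correlator).
The maximally-mixed part I/4 has tr(I/4 * P tensor P) = 0 for any traceless Pauli P.
So <X_A X_B>_rho = w * (-1) + (1 - w) * 0
= 0.9 * (-1)
= -0.9000

-0.9000


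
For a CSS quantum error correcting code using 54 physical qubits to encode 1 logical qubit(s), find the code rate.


Code rate R = k/n
= 1/54
= 0.0185

0.0185


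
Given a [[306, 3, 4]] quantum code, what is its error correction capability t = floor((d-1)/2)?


Code parameters: [[306, 3, 4]], distance d = 4.
Number of correctable errors = floor((d-1)/2)
= floor((4 - 1)/2)
= floor(3/2)
= 1

1


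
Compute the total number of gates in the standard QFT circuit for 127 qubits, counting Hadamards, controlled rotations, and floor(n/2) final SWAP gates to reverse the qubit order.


Hadamard gates: 127
Controlled rotations: n*(n-1)/2 = 127*126/2 = 8001
SWAP gates: floor(n/2) = floor(127/2) = 63
Total = 127 + 8001 + 63
= 8191

8191


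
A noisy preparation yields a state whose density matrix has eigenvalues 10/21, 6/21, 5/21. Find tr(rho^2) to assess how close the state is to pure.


tr(rho^2) = sum of eigenvalues squared
= (10/21)^2 + (6/21)^2 + (5/21)^2
= (100 + 36 + 25) / 441
= 161/441
= 0.3651

0.3651


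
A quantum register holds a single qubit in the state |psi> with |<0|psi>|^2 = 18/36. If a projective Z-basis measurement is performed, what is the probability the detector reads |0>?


|alpha|^2 = 18/36 = 0.5000
|beta|^2 = 1 - 18/36 = 18/36 = 0.5000
P(|0>) = |alpha|^2 = 0.5000

0.5000


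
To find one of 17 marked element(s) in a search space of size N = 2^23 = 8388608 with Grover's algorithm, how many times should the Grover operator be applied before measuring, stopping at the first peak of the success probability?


After j Grover iterations the success probability is P(j) = sin^2((2j+1)*theta), where sin(theta) = sqrt(k/N).
N = 2^23 = 8388608, k = 17
sin(theta) = sqrt(k/N) = 0.00142357224
theta = arcsin(sqrt(k/N)) = 0.001423572721 rad
P(j) reaches its first maximum when (2j+1)*theta is as close as possible to pi/2, i.e. j = round(pi/(4*theta) - 1/2).
pi/(4*theta) - 1/2 = 551.2092
(For comparison, the common estimate pi/4 * sqrt(N/k) = 551.7094; the exact maximiser is used here.)
Optimal iterations = 551

551


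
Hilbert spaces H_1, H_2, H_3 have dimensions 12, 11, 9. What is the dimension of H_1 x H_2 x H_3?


dim(H_1 x H_2 x H_3) = 12 * 11 * 9
= 132 * 9
= 1188

1188


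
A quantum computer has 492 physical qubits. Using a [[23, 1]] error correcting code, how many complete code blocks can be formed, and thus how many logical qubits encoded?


Each code block uses 23 physical qubits for 1 logical qubit(s).
Number of complete blocks = floor(492 / 23) = 21
Logical qubits = 21 * 1
= 21

21


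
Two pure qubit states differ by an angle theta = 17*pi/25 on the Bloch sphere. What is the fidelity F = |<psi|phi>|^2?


For states separated by angle theta on Bloch sphere:
F = cos^2(theta/2)
theta = 17*pi/25 = 2.1363
theta/2 = 1.0681
cos(theta/2) = 0.4818
F = 0.2321

0.2321


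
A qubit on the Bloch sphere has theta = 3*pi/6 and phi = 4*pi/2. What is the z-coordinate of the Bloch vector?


theta = 1.5708, phi = 6.2832
r_z = cos(theta) = 0.0000

0.0000


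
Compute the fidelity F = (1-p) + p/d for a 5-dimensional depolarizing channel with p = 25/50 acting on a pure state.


F = (1-p) + p/d
= (1 - 0.5000) + 0.5000/5
= 0.5000 + 0.1000
= 0.6000

0.6000


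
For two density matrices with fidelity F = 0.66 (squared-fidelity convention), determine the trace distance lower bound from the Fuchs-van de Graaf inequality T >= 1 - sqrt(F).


Fuchs-van de Graaf (squared-fidelity convention): 1 - sqrt(F) <= T <= sqrt(1 - F).
Lower bound: T >= 1 - sqrt(F)
sqrt(F) = sqrt(0.66) = 0.8124
T >= 1 - 0.8124
T >= 0.1876

0.1876


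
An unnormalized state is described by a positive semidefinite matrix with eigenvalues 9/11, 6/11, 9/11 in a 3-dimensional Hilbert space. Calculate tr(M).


tr(M) = sum of eigenvalues
= 9/11 + 6/11 + 9/11
= 24/11
= 2.1818

2.1818


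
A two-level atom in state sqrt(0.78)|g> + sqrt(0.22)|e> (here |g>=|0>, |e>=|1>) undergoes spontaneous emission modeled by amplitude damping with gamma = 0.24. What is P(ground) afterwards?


For amplitude damping with parameter gamma on state sqrt(a)|0> + sqrt(b)|1>:
alpha^2 = 0.78, beta^2 = 0.22
P(|0>) = alpha^2 + gamma * beta^2
= 0.78 + 0.24 * 0.22
= 0.78 + 0.0528
= 0.8328

0.8328


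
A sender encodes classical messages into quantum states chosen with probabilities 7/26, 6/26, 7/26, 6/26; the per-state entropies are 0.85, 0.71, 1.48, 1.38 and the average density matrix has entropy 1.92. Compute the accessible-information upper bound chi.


chi = S(rho) - sum_i p_i * S(rho_i)
Weighted entropy = 7/26 * 0.85 + 6/26 * 0.71 + 7/26 * 1.48 + 6/26 * 1.38
= 1.1096
chi = 1.92 - 1.1096
= 0.8104

0.8104


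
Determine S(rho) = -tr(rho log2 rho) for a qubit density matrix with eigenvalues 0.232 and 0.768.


S = -p*log2(p) - (1-p)*log2(1-p)
p = 0.2320, 1-p = 0.7680
= -0.2320 * log2(0.2320) - 0.7680 * log2(0.7680)
= -(-0.4890) - (-0.2925)
= 0.7815

0.7815


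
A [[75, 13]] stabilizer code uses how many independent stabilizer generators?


For an [[n,k]] stabilizer code:
Number of stabilizer generators = n - k
= 75 - 13
= 62

62


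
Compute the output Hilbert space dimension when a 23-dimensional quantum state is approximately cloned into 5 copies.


Output space = H^(tensor 5) where dim(H) = 23
dim = 23^5
= 529 (after 2 factors)
= 12167 (after 3 factors)
= 279841 (after 4 factors)
= 6436343 (after 5 factors)
= 6436343

6436343


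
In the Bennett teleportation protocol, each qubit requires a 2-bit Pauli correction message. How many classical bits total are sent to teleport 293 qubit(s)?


Quantum teleportation requires 2 classical bits per qubit teleported.
293 qubit(s) -> 2 * 293 = 586 classical bits

586


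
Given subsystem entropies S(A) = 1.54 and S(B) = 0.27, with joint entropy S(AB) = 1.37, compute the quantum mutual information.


I(A:B) = S(A) + S(B) - S(AB)
= 1.54 + 0.27 - 1.37
= 0.4400

0.4400


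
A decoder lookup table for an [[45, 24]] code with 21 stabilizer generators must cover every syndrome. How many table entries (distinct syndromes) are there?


Each stabilizer generator gives a binary (+1 or -1) measurement outcome.
With 21 independent generators:
Total syndromes = 2^21
= 2097152

2097152


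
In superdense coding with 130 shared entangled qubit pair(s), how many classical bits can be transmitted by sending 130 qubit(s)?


Superdense coding allows 2 classical bits per shared entangled pair.
130 pair(s) -> 2 * 130 = 260 classical bits

260


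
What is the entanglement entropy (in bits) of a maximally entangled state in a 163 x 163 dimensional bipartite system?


For a maximally entangled state in d x d:
S = log2(d) = log2(163)
= 7.3487

7.3487


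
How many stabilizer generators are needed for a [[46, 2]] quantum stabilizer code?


For an [[n,k]] stabilizer code:
Number of stabilizer generators = n - k
= 46 - 2
= 44

44


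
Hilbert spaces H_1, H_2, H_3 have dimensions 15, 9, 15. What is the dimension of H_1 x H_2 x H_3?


dim(H_1 x H_2 x H_3) = 15 * 9 * 15
= 135 * 15
= 2025

2025


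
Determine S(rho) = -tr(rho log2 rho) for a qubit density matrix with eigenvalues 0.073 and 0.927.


S = -p*log2(p) - (1-p)*log2(1-p)
p = 0.0730, 1-p = 0.9270
= -0.0730 * log2(0.0730) - 0.9270 * log2(0.9270)
= -(-0.2756) - (-0.1014)
= 0.3770

0.3770


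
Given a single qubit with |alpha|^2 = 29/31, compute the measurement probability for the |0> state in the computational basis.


|alpha|^2 = 29/31 = 0.9355
|beta|^2 = 1 - 29/31 = 2/31 = 0.0645
P(|0>) = |alpha|^2 = 0.9355

0.9355


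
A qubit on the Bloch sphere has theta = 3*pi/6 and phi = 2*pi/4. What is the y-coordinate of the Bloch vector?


theta = 1.5708, phi = 1.5708
r_y = sin(theta)*sin(phi) = 1.0000 * 1.0000
r_y = 1.0000

1.0000


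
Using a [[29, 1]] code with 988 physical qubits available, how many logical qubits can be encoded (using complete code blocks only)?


Each code block uses 29 physical qubits for 1 logical qubit(s).
Number of complete blocks = floor(988 / 29) = 34
Logical qubits = 34 * 1
= 34

34


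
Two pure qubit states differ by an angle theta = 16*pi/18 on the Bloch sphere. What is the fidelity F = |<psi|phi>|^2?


For states separated by angle theta on Bloch sphere:
F = cos^2(theta/2)
theta = 16*pi/18 = 2.7925
theta/2 = 1.3963
cos(theta/2) = 0.1736
F = 0.0302

0.0302


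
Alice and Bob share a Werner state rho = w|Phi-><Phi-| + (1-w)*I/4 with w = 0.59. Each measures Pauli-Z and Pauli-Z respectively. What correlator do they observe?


|Phi-> = (|00> - |11>)/sqrt(2)
For the pure Bell state, <Z_A Z_B> = +1 (Bell-state Pauli correlator).
The maximally-mixed part I/4 has tr(I/4 * P tensor P) = 0 for any traceless Pauli P.
So <Z_A Z_B>_rho = w * (+1) + (1 - w) * 0
= 0.59 * (+1)
= 0.5900

0.5900


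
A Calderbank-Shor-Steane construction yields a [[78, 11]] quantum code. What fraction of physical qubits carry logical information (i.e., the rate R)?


Code rate R = k/n
= 11/78
= 0.1410

0.1410


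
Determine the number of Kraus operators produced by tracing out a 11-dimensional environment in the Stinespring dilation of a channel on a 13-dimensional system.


Tracing out the environment in an orthonormal basis {|i>_E} gives Kraus operators K_i = <i|_E U |0>_E.
Number of Kraus operators = dim(H_env) = d_env
= 11

11


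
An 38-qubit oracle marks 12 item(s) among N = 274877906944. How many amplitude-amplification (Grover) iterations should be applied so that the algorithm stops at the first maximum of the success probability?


After j Grover iterations the success probability is P(j) = sin^2((2j+1)*theta), where sin(theta) = sqrt(k/N).
N = 2^38 = 274877906944, k = 12
sin(theta) = sqrt(k/N) = 6.60724948e-06
theta = arcsin(sqrt(k/N)) = 6.60724948e-06 rad
P(j) reaches its first maximum when (2j+1)*theta is as close as possible to pi/2, i.e. j = round(pi/(4*theta) - 1/2).
pi/(4*theta) - 1/2 = 118868.6551
(For comparison, the common estimate pi/4 * sqrt(N/k) = 118869.1551; the exact maximiser is used here.)
Optimal iterations = 118869

118869


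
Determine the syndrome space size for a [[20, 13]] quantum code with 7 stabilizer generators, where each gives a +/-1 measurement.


Each stabilizer generator gives a binary (+1 or -1) measurement outcome.
With 7 independent generators:
Total syndromes = 2^7
= 128

128


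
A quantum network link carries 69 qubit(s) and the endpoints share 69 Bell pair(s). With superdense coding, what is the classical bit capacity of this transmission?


Superdense coding allows 2 classical bits per shared entangled pair.
69 pair(s) -> 2 * 69 = 138 classical bits

138


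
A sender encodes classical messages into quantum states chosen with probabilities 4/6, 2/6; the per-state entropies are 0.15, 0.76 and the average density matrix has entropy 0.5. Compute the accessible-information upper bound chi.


chi = S(rho) - sum_i p_i * S(rho_i)
Weighted entropy = 4/6 * 0.15 + 2/6 * 0.76
= 0.3533
chi = 0.5 - 0.3533
= 0.1467

0.1467


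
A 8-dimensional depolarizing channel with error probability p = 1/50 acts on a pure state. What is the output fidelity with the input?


F = (1-p) + p/d
= (1 - 0.0200) + 0.0200/8
= 0.9800 + 0.0025
= 0.9825

0.9825


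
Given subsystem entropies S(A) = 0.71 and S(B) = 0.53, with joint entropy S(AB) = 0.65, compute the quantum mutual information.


I(A:B) = S(A) + S(B) - S(AB)
= 0.71 + 0.53 - 0.65
= 0.5900

0.5900


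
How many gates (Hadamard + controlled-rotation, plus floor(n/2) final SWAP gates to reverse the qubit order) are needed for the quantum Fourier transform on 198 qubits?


Hadamard gates: 198
Controlled rotations: n*(n-1)/2 = 198*197/2 = 19503
SWAP gates: floor(n/2) = floor(198/2) = 99
Total = 198 + 19503 + 99
= 19800

19800


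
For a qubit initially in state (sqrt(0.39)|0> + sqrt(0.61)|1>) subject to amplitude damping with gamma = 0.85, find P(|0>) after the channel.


For amplitude damping with parameter gamma on state sqrt(a)|0> + sqrt(b)|1>:
alpha^2 = 0.39, beta^2 = 0.61
P(|0>) = alpha^2 + gamma * beta^2
= 0.39 + 0.85 * 0.61
= 0.39 + 0.5185
= 0.9085

0.9085


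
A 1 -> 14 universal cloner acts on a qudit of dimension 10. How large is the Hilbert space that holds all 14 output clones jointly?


Output space = H^(tensor 14) where dim(H) = 10
dim = 10^14
= 100 (after 2 factors)
= 1000 (after 3 factors)
= 10000 (after 4 factors)
= 100000 (after 5 factors)
= 1000000 (after 6 factors)
= 10000000 (after 7 factors)
= 100000000 (after 8 factors)
= 1000000000 (after 9 factors)
= 10000000000 (after 10 factors)
= 100000000000 (after 11 factors)
= 1000000000000 (after 12 factors)
= 10000000000000 (after 13 factors)
= 100000000000000 (after 14 factors)
= 100000000000000

100000000000000


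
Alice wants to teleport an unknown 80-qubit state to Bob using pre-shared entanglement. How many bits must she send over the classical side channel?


Quantum teleportation requires 2 classical bits per qubit teleported.
80 qubit(s) -> 2 * 80 = 160 classical bits

160


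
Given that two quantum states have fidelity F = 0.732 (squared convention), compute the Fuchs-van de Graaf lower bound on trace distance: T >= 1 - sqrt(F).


Fuchs-van de Graaf (squared-fidelity convention): 1 - sqrt(F) <= T <= sqrt(1 - F).
Lower bound: T >= 1 - sqrt(F)
sqrt(F) = sqrt(0.732) = 0.8556
T >= 1 - 0.8556
T >= 0.1444

0.1444


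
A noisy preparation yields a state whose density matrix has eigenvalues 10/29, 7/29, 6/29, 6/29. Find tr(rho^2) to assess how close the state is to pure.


tr(rho^2) = sum of eigenvalues squared
= (10/29)^2 + (7/29)^2 + (6/29)^2 + (6/29)^2
= (100 + 49 + 36 + 36) / 841
= 221/841
= 0.2628

0.2628


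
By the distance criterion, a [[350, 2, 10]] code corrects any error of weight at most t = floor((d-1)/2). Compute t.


Code parameters: [[350, 2, 10]], distance d = 10.
Number of correctable errors = floor((d-1)/2)
= floor((10 - 1)/2)
= floor(9/2)
= 4

4


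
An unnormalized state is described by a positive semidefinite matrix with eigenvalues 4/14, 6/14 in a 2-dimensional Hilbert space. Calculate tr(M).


tr(M) = sum of eigenvalues
= 4/14 + 6/14
= 10/14
= 0.7143

0.7143


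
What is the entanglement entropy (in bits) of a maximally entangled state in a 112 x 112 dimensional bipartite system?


For a maximally entangled state in d x d:
S = log2(d) = log2(112)
= 6.8074

6.8074


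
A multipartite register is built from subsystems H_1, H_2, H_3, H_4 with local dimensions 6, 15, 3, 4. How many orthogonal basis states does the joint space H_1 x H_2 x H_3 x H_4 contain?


dim(H_1 x H_2 x H_3 x H_4) = 6 * 15 * 3 * 4
= 90 * 3 * 4
= 270 * 4
= 1080

1080


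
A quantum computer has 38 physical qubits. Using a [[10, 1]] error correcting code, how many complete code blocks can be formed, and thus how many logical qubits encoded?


Each code block uses 10 physical qubits for 1 logical qubit(s).
Number of complete blocks = floor(38 / 10) = 3
Logical qubits = 3 * 1
= 3

3


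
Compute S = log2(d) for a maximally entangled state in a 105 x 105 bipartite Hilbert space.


For a maximally entangled state in d x d:
S = log2(d) = log2(105)
= 6.7142

6.7142


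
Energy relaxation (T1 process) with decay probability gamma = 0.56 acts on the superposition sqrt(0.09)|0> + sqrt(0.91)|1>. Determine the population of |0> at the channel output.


For amplitude damping with parameter gamma on state sqrt(a)|0> + sqrt(b)|1>:
alpha^2 = 0.09, beta^2 = 0.91
P(|0>) = alpha^2 + gamma * beta^2
= 0.09 + 0.56 * 0.91
= 0.09 + 0.5096
= 0.5996

0.5996


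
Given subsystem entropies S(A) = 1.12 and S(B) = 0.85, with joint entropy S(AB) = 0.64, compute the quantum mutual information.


I(A:B) = S(A) + S(B) - S(AB)
= 1.12 + 0.85 - 0.64
= 1.3300

1.3300


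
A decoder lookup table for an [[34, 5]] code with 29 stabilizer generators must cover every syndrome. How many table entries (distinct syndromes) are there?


Each stabilizer generator gives a binary (+1 or -1) measurement outcome.
With 29 independent generators:
Total syndromes = 2^29
= 536870912

536870912


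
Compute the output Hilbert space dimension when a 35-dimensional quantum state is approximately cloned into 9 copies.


Output space = H^(tensor 9) where dim(H) = 35
dim = 35^9
= 1225 (after 2 factors)
= 42875 (after 3 factors)
= 1500625 (after 4 factors)
= 52521875 (after 5 factors)
= 1838265625 (after 6 factors)
= 64339296875 (after 7 factors)
= 2251875390625 (after 8 factors)
= 78815638671875 (after 9 factors)
= 78815638671875

78815638671875


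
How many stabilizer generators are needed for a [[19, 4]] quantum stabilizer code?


For an [[n,k]] stabilizer code:
Number of stabilizer generators = n - k
= 19 - 4
= 15

15


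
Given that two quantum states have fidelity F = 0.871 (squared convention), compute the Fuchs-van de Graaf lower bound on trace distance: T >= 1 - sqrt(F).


Fuchs-van de Graaf (squared-fidelity convention): 1 - sqrt(F) <= T <= sqrt(1 - F).
Lower bound: T >= 1 - sqrt(F)
sqrt(F) = sqrt(0.871) = 0.9333
T >= 1 - 0.9333
T >= 0.0667

0.0667


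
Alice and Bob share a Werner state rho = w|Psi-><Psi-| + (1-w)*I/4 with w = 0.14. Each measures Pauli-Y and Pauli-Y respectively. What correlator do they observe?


|Psi-> = (|01> - |10>)/sqrt(2)
For the pure Bell state, <Y_A Y_B> = -1 (Bell-state Pauli correlator).
The maximally-mixed part I/4 has tr(I/4 * P tensor P) = 0 for any traceless Pauli P.
So <Y_A Y_B>_rho = w * (-1) + (1 - w) * 0
= 0.14 * (-1)
= -0.1400

-0.1400


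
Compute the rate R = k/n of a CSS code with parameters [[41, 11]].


Code rate R = k/n
= 11/41
= 0.2683

0.2683


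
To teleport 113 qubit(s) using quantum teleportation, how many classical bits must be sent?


Quantum teleportation requires 2 classical bits per qubit teleported.
113 qubit(s) -> 2 * 113 = 226 classical bits

226


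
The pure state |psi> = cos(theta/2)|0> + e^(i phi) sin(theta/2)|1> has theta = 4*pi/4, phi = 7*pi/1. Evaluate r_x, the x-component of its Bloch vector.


theta = 3.1416, phi = 21.9911
r_x = sin(theta)*cos(phi) = 0.0000 * -1.0000
r_x = 0.0000

0.0000


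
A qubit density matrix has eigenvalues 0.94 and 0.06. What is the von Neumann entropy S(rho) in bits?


S = -p*log2(p) - (1-p)*log2(1-p)
p = 0.9400, 1-p = 0.0600
= -0.9400 * log2(0.9400) - 0.0600 * log2(0.0600)
= -(-0.0839) - (-0.2435)
= 0.3274

0.3274


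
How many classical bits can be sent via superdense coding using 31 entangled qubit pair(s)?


Superdense coding allows 2 classical bits per shared entangled pair.
31 pair(s) -> 2 * 31 = 62 classical bits

62


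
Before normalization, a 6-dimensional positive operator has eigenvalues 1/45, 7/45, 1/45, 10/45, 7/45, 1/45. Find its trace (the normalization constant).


tr(M) = sum of eigenvalues
= 1/45 + 7/45 + 1/45 + 10/45 + 7/45 + 1/45
= 27/45
= 0.6000

0.6000


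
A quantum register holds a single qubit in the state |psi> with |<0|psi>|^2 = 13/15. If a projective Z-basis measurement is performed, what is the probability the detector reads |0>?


|alpha|^2 = 13/15 = 0.8667
|beta|^2 = 1 - 13/15 = 2/15 = 0.1333
P(|0>) = |alpha|^2 = 0.8667

0.8667


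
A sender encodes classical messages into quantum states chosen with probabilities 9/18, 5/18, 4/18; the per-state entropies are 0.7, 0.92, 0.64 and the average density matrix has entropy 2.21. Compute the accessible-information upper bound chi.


chi = S(rho) - sum_i p_i * S(rho_i)
Weighted entropy = 9/18 * 0.7 + 5/18 * 0.92 + 4/18 * 0.64
= 0.7478
chi = 2.21 - 0.7478
= 1.4622

1.4622


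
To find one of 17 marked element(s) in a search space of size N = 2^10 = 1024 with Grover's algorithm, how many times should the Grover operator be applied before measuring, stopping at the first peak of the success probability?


After j Grover iterations the success probability is P(j) = sin^2((2j+1)*theta), where sin(theta) = sqrt(k/N).
N = 2^10 = 1024, k = 17
sin(theta) = sqrt(k/N) = 0.1288470508
theta = arcsin(sqrt(k/N)) = 0.1292062512 rad
P(j) reaches its first maximum when (2j+1)*theta is as close as possible to pi/2, i.e. j = round(pi/(4*theta) - 1/2).
pi/(4*theta) - 1/2 = 5.5786
(For comparison, the common estimate pi/4 * sqrt(N/k) = 6.0956; the exact maximiser is used here.)
Optimal iterations = 6

6


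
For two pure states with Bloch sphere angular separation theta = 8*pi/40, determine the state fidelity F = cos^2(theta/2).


For states separated by angle theta on Bloch sphere:
F = cos^2(theta/2)
theta = 8*pi/40 = 0.6283
theta/2 = 0.3142
cos(theta/2) = 0.9511
F = 0.9045

0.9045


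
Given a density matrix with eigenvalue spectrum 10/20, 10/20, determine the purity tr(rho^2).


tr(rho^2) = sum of eigenvalues squared
= (10/20)^2 + (10/20)^2
= (100 + 100) / 400
= 200/400
= 0.5000

0.5000


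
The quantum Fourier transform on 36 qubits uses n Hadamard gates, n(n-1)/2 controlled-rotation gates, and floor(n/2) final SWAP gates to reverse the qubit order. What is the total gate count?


Hadamard gates: 36
Controlled rotations: n*(n-1)/2 = 36*35/2 = 630
SWAP gates: floor(n/2) = floor(36/2) = 18
Total = 36 + 630 + 18
= 684

684


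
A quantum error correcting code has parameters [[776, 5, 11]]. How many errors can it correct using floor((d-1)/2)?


Code parameters: [[776, 5, 11]], distance d = 11.
Number of correctable errors = floor((d-1)/2)
= floor((11 - 1)/2)
= floor(10/2)
= 5

5


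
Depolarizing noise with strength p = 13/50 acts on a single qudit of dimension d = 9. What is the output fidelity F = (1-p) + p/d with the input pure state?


F = (1-p) + p/d
= (1 - 0.2600) + 0.2600/9
= 0.7400 + 0.0289
= 0.7689

0.7689


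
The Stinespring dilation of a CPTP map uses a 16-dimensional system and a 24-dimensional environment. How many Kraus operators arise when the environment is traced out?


Tracing out the environment in an orthonormal basis {|i>_E} gives Kraus operators K_i = <i|_E U |0>_E.
Number of Kraus operators = dim(H_env) = d_env
= 24

24


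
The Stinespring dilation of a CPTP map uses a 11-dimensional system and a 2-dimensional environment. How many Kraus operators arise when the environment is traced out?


Tracing out the environment in an orthonormal basis {|i>_E} gives Kraus operators K_i = <i|_E U |0>_E.
Number of Kraus operators = dim(H_env) = d_env
= 2

2


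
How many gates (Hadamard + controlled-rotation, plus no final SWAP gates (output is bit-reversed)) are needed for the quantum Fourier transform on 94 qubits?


Hadamard gates: 94
Controlled rotations: n*(n-1)/2 = 94*93/2 = 4371
SWAP gates: 0 (omitted)
Total = 94 + 4371
= 4465

4465


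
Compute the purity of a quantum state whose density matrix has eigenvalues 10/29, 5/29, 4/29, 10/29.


tr(rho^2) = sum of eigenvalues squared
= (10/29)^2 + (5/29)^2 + (4/29)^2 + (10/29)^2
= (100 + 25 + 16 + 100) / 841
= 241/841
= 0.2866

0.2866


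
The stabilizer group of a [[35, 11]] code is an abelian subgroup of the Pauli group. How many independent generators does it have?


For an [[n,k]] stabilizer code:
Number of stabilizer generators = n - k
= 35 - 11
= 24

24


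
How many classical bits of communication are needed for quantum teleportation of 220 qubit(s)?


Quantum teleportation requires 2 classical bits per qubit teleported.
220 qubit(s) -> 2 * 220 = 440 classical bits

440


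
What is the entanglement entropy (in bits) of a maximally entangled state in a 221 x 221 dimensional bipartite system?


For a maximally entangled state in d x d:
S = log2(d) = log2(221)
= 7.7879

7.7879


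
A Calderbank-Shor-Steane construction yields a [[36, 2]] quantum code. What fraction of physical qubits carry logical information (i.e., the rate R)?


Code rate R = k/n
= 2/36
= 0.0556

0.0556


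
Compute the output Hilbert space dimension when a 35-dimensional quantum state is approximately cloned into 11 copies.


Output space = H^(tensor 11) where dim(H) = 35
dim = 35^11
= 1225 (after 2 factors)
= 42875 (after 3 factors)
= 1500625 (after 4 factors)
= 52521875 (after 5 factors)
= 1838265625 (after 6 factors)
= 64339296875 (after 7 factors)
= 2251875390625 (after 8 factors)
= 78815638671875 (after 9 factors)
= 2758547353515625 (after 10 factors)
= 96549157373046875 (after 11 factors)
= 96549157373046875

96549157373046875


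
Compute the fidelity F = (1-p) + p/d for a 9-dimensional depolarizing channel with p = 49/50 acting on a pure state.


F = (1-p) + p/d
= (1 - 0.9800) + 0.9800/9
= 0.0200 + 0.1089
= 0.1289

0.1289


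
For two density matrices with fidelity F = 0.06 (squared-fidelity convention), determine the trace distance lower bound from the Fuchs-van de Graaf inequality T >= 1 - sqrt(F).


Fuchs-van de Graaf (squared-fidelity convention): 1 - sqrt(F) <= T <= sqrt(1 - F).
Lower bound: T >= 1 - sqrt(F)
sqrt(F) = sqrt(0.06) = 0.2449
T >= 1 - 0.2449
T >= 0.7551

0.7551


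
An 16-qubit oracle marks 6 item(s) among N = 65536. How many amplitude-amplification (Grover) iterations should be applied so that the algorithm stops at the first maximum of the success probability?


After j Grover iterations the success probability is P(j) = sin^2((2j+1)*theta), where sin(theta) = sqrt(k/N).
N = 2^16 = 65536, k = 6
sin(theta) = sqrt(k/N) = 0.009568319308
theta = arcsin(sqrt(k/N)) = 0.009568465315 rad
P(j) reaches its first maximum when (2j+1)*theta is as close as possible to pi/2, i.e. j = round(pi/(4*theta) - 1/2).
pi/(4*theta) - 1/2 = 81.5819
(For comparison, the common estimate pi/4 * sqrt(N/k) = 82.0832; the exact maximiser is used here.)
Optimal iterations = 82

82


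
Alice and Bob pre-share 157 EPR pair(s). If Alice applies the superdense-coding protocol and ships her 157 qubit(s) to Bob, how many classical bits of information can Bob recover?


Superdense coding allows 2 classical bits per shared entangled pair.
157 pair(s) -> 2 * 157 = 314 classical bits

314


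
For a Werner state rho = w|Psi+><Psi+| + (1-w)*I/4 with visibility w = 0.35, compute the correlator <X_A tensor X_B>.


|Psi+> = (|01> + |10>)/sqrt(2)
For the pure Bell state, <X_A X_B> = +1 (Bell-state Pauli correlator).
The maximally-mixed part I/4 has tr(I/4 * P tensor P) = 0 for any traceless Pauli P.
So <X_A X_B>_rho = w * (+1) + (1 - w) * 0
= 0.35 * (+1)
= 0.3500

0.3500


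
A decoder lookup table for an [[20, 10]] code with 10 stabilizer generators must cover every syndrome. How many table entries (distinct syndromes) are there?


Each stabilizer generator gives a binary (+1 or -1) measurement outcome.
With 10 independent generators:
Total syndromes = 2^10
= 1024

1024


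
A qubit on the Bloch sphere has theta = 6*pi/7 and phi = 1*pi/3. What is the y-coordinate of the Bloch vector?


theta = 2.6928, phi = 1.0472
r_y = sin(theta)*sin(phi) = 0.4339 * 0.8660
r_y = 0.3758

0.3758


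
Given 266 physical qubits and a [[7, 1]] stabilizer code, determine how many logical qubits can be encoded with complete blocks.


Each code block uses 7 physical qubits for 1 logical qubit(s).
Number of complete blocks = floor(266 / 7) = 38
Logical qubits = 38 * 1
= 38

38


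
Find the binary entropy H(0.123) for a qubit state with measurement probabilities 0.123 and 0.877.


S = -p*log2(p) - (1-p)*log2(1-p)
p = 0.1230, 1-p = 0.8770
= -0.1230 * log2(0.1230) - 0.8770 * log2(0.8770)
= -(-0.3719) - (-0.1661)
= 0.5379

0.5379


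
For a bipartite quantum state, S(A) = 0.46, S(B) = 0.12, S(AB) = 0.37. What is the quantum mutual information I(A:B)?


I(A:B) = S(A) + S(B) - S(AB)
= 0.46 + 0.12 - 0.37
= 0.2100

0.2100


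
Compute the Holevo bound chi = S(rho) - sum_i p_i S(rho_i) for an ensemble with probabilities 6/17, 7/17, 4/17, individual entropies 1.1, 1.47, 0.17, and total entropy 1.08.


chi = S(rho) - sum_i p_i * S(rho_i)
Weighted entropy = 6/17 * 1.1 + 7/17 * 1.47 + 4/17 * 0.17
= 1.0335
chi = 1.08 - 1.0335
= 0.0465

0.0465


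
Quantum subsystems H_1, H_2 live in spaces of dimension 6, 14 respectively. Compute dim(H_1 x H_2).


dim(H_1 x H_2) = 6 * 14
= 84

84


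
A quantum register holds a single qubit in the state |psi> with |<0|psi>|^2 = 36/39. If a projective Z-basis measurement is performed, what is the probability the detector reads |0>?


|alpha|^2 = 36/39 = 0.9231
|beta|^2 = 1 - 36/39 = 3/39 = 0.0769
P(|0>) = |alpha|^2 = 0.9231

0.9231


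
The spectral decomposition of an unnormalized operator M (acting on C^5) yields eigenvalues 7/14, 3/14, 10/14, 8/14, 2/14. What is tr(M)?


tr(M) = sum of eigenvalues
= 7/14 + 3/14 + 10/14 + 8/14 + 2/14
= 30/14
= 2.1429

2.1429


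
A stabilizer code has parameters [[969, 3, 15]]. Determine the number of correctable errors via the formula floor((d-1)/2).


Code parameters: [[969, 3, 15]], distance d = 15.
Number of correctable errors = floor((d-1)/2)
= floor((15 - 1)/2)
= floor(14/2)
= 7

7


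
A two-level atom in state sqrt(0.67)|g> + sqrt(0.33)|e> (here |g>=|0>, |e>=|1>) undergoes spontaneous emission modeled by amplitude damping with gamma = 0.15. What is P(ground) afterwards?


For amplitude damping with parameter gamma on state sqrt(a)|0> + sqrt(b)|1>:
alpha^2 = 0.67, beta^2 = 0.33
P(|0>) = alpha^2 + gamma * beta^2
= 0.67 + 0.15 * 0.33
= 0.67 + 0.0495
= 0.7195

0.7195


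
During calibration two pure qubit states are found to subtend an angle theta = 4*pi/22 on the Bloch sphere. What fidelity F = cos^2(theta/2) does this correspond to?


For states separated by angle theta on Bloch sphere:
F = cos^2(theta/2)
theta = 4*pi/22 = 0.5712
theta/2 = 0.2856
cos(theta/2) = 0.9595
F = 0.9206

0.9206


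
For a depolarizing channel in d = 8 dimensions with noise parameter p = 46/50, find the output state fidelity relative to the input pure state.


F = (1-p) + p/d
= (1 - 0.9200) + 0.9200/8
= 0.0800 + 0.1150
= 0.1950

0.1950


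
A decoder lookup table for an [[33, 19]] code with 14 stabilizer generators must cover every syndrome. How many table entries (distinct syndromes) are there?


Each stabilizer generator gives a binary (+1 or -1) measurement outcome.
With 14 independent generators:
Total syndromes = 2^14
= 16384

16384


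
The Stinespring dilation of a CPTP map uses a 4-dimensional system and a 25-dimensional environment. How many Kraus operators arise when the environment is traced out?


Tracing out the environment in an orthonormal basis {|i>_E} gives Kraus operators K_i = <i|_E U |0>_E.
Number of Kraus operators = dim(H_env) = d_env
= 25

25


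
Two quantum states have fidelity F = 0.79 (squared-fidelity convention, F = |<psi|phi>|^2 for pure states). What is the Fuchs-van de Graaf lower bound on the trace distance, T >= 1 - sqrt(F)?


Fuchs-van de Graaf (squared-fidelity convention): 1 - sqrt(F) <= T <= sqrt(1 - F).
Lower bound: T >= 1 - sqrt(F)
sqrt(F) = sqrt(0.79) = 0.8888
T >= 1 - 0.8888
T >= 0.1112

0.1112


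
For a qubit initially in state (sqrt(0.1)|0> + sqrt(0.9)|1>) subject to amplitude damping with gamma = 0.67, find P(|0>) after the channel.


For amplitude damping with parameter gamma on state sqrt(a)|0> + sqrt(b)|1>:
alpha^2 = 0.1, beta^2 = 0.9
P(|0>) = alpha^2 + gamma * beta^2
= 0.1 + 0.67 * 0.9
= 0.1 + 0.6030
= 0.7030

0.7030


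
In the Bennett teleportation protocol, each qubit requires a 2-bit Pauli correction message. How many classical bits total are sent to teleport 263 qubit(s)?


Quantum teleportation requires 2 classical bits per qubit teleported.
263 qubit(s) -> 2 * 263 = 526 classical bits

526
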